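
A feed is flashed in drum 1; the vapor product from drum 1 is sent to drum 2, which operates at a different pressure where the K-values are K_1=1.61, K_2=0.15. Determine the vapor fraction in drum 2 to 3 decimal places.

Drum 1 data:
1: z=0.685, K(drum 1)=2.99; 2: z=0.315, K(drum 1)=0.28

Drum 1:
Let ψ₁ = V/F and solve Σ zᵢ(Kᵢ−1)/(1+ψ₁(Kᵢ−1)) = 0.
Check two-phase: ΣzᵢKᵢ = 2.136 > 1 and Σzᵢ/Kᵢ = 1.354 > 1, so g(0) = 1.136 > 0 and g(1) = -0.354 < 0.
Iterate (Newton) starting at ψ₁ = 0.47:
  ψ₁ = 0.470: g = 0.3616, g' = -1.097 → ψ₁ = 0.799
  ψ₁ = 0.799: g = -0.0083, g' = -1.311 → ψ₁ = 0.793
Converged at ψ₁ = 0.793.
Drum-1 compositions:
  1: x = 0.266, y = 0.794
  2: x = 0.734, y = 0.206
Drum-2 feed = drum-1 vapor: z₂ = (0.7944, 0.2056).
Drum 2:
Material balance + equilibrium reduce to Σ zᵢ(Kᵢ−1)/(1+ψ₂(Kᵢ−1)) = 0.
g(0) = ΣzᵢKᵢ − 1 = 0.310 and g(1) = 1 − Σzᵢ/Kᵢ = -0.864, so a root lies in (0, 1).
Binary case is linear: z₁(K₁−1)(1+ψ₂(K₂−1)) + z₂(K₂−1)(1+ψ₂(K₁−1)) = 0
⇒ ψ₂ = [z₁(K₁−1)+z₂(K₂−1)] / [−(K₁−1)(K₂−1)] = 0.3098/0.5185 = 0.598
  1: x = 0.582, y = 0.937
  2: x = 0.418, y = 0.063

V/F (drum 2) = 0.598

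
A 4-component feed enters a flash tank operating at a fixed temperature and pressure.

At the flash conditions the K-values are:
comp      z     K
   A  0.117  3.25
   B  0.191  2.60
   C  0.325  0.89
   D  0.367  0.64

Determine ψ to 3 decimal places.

Rachford–Rice: g(ψ) = Σ zᵢ(Kᵢ−1)/(1+ψ(Kᵢ−1)) = 0.
Check two-phase: ΣzᵢKᵢ = 1.401 > 1 and Σzᵢ/Kᵢ = 1.048 > 1, so g(0) = 0.401 > 0 and g(1) = -0.048 < 0.
Newton iteration, ψ⁰ = 0.5:
  ψ = 0.500: g = 0.0947, g' = -0.357 → ψ = 0.765
  ψ = 0.765: g = 0.0127, g' = -0.274 → ψ = 0.812
Converged at ψ = 0.812.

ψ = 0.812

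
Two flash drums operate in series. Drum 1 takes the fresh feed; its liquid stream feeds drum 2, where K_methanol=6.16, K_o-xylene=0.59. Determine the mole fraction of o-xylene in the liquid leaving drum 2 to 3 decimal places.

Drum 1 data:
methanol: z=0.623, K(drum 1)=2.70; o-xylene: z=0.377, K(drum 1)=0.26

Drum 1:
Binary case is linear: z₁(K₁−1)(1+ψ₁(K₂−1)) + z₂(K₂−1)(1+ψ₁(K₁−1)) = 0
⇒ ψ₁ = [z₁(K₁−1)+z₂(K₂−1)] / [−(K₁−1)(K₂−1)] = 0.7801/1.2580 = 0.620
Drum-1 compositions:
  methanol: x = 0.303, y = 0.819
  o-xylene: x = 0.697, y = 0.181
Drum-2 feed = drum-1 liquid: z₂ = (0.3033, 0.6967).
Drum 2:
Rachford–Rice: g(ψ₂) = Σ zᵢ(Kᵢ−1)/(1+ψ₂(Kᵢ−1)) = 0.
Feasibility: ΣzᵢKᵢ = 2.279, Σzᵢ/Kᵢ = 1.230 — both > 1, two phases present.
Iterate (Newton) starting at ψ₂ = 0.5:
  ψ₂ = 0.500: g = 0.0778, g' = -0.815 → ψ₂ = 0.595
  ψ₂ = 0.595: g = 0.0064, g' = -0.692 → ψ₂ = 0.605
Converged at ψ₂ = 0.605.
  methanol: x = 0.074, y = 0.453
  o-xylene: x = 0.926, y = 0.547

x_o-xylene (drum 2) = 0.926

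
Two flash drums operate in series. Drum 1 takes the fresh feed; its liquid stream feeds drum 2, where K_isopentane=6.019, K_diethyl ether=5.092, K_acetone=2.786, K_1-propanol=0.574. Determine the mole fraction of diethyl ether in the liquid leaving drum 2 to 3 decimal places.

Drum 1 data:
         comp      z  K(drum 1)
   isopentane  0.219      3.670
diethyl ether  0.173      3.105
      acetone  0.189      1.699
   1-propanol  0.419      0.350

x_diethyl ether (drum 2) = 0.027

Drum 1:
Material balance + equilibrium reduce to Σ zᵢ(Kᵢ−1)/(1+ψ₁(Kᵢ−1)) = 0.
Check two-phase: ΣzᵢKᵢ = 1.809 > 1 and Σzᵢ/Kᵢ = 1.424 > 1, so g(0) = 0.809 > 0 and g(1) = -0.424 < 0.
Newton iteration, ψ₁⁰ = 0.5:
  ψ₁ = 0.500: g = 0.1223, g' = -0.908 → ψ₁ = 0.635
  ψ₁ = 0.635: g = 0.0008, g' = -0.913 → ψ₁ = 0.636
Converged at ψ₁ = 0.636.
Drum-1 compositions:
  isopentane: x = 0.081, y = 0.298
  diethyl ether: x = 0.074, y = 0.230
  acetone: x = 0.131, y = 0.222
  1-propanol: x = 0.714, y = 0.250
Drum-2 feed = drum-1 liquid: z₂ = (0.0812, 0.0740, 0.1309, 0.7139).
Drum 2:
Let ψ₂ = V/F and solve Σ zᵢ(Kᵢ−1)/(1+ψ₂(Kᵢ−1)) = 0.
Check two-phase: ΣzᵢKᵢ = 1.640 > 1 and Σzᵢ/Kᵢ = 1.319 > 1, so g(0) = 0.640 > 0 and g(1) = -0.319 < 0.
Newton–Raphson from ψ₂ = 0.67:
  ψ₂ = 0.670: g = -0.1449, g' = -0.536 → ψ₂ = 0.400
  ψ₂ = 0.400: g = 0.0202, g' = -0.735 → ψ₂ = 0.427
  ψ₂ = 0.427: g = 0.0005, g' = -0.699 → ψ₂ = 0.428
Converged at ψ₂ = 0.428.
  isopentane: x = 0.026, y = 0.155
  diethyl ether: x = 0.027, y = 0.137
  acetone: x = 0.074, y = 0.207
  1-propanol: x = 0.873, y = 0.501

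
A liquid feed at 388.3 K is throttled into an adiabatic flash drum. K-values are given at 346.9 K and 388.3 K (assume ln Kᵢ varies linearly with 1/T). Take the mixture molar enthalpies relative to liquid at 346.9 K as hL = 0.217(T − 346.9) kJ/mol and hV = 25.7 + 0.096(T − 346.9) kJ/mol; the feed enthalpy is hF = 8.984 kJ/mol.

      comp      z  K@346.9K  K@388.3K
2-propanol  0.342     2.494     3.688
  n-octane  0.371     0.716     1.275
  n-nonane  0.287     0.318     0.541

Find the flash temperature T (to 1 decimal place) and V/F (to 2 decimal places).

Adiabatic flash: solve Rachford–Rice at each trial T, then check hF = ψ·hV(T) + (1−ψ)·hL(T).
  T = 346.9 K: K = (2.494, 0.716, 0.318), RR gives ψ = 0.286, H_out = 7.356 kJ/mol
  T = 388.3 K: K = (3.688, 1.275, 0.541), RR gives ψ = 1.000, H_out = 29.674 kJ/mol
  T = 367.6 K: K = (3.066, 0.971, 0.421), RR gives ψ = 0.697, H_out = 20.662 kJ/mol
  T = 357.2 K: K = (2.772, 0.837, 0.367), RR gives ψ = 0.482, H_out = 14.016 kJ/mol
  T = 352.0 K: K = (2.630, 0.774, 0.342), RR gives ψ = 0.381, H_out = 10.673 kJ/mol
  T = 349.4 K: K = (2.560, 0.744, 0.330), RR gives ψ = 0.333, H_out = 8.989 kJ/mol
  T = 348.1 K: K = (2.526, 0.729, 0.324), RR gives ψ = 0.308, H_out = 8.142 kJ/mol
Linear interpolation between T = 348.1 (H_out = 8.142) and T = 349.4 (H_out = 8.989) on hF = 8.984 gives T ≈ 349.4 K, at which ψ = 0.33.

T = 349.4 K, V/F = 0.33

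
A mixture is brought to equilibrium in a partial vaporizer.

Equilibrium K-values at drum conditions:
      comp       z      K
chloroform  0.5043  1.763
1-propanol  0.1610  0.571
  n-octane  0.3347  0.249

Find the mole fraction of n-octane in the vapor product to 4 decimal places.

Let ψ = V/F and solve Σ zᵢ(Kᵢ−1)/(1+ψ(Kᵢ−1)) = 0.
Check two-phase: ΣzᵢKᵢ = 1.0644 > 1 and Σzᵢ/Kᵢ = 1.9122 > 1, so g(0) = 0.0644 > 0 and g(1) = -0.9122 < 0.
Newton iteration, ψ⁰ = 0.31:
  ψ = 0.3100: g = -0.09612, g' = -0.5522 → ψ = 0.1359
  ψ = 0.1359: g = -0.00465, g' = -0.5086 → ψ = 0.1268
Converged at ψ = 0.1268.
Compositions from xᵢ = zᵢ/(1+ψ(Kᵢ−1)), yᵢ = Kᵢxᵢ:
  chloroform: x = 0.4598, y = 0.8107
  1-propanol: x = 0.1703, y = 0.0972
  n-octane: x = 0.3699, y = 0.0921

y_n-octane = 0.0921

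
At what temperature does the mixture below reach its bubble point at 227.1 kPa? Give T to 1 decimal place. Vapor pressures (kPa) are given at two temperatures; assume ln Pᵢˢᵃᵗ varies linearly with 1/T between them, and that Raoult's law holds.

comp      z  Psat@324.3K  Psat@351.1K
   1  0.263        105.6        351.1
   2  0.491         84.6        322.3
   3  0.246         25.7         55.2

Bubble-point temperature: ΣzᵢPᵢˢᵃᵗ(T) = P. Interpolate ln Pᵢˢᵃᵗ = aᵢ + bᵢ/T.
  T = 324.3 K: ΣzᵢPᵢˢᵃᵗ = 75.63 kPa
  T = 351.1 K: ΣzᵢPᵢˢᵃᵗ = 264.17 kPa
  T = 337.7 K: ΣzᵢPᵢˢᵃᵗ = 144.53 kPa
  T = 344.4 K: ΣzᵢPᵢˢᵃᵗ = 196.44 kPa
  T = 347.8 K: ΣzᵢPᵢˢᵃᵗ = 228.60 kPa
  T = 346.1 K: ΣzᵢPᵢˢᵃᵗ = 211.98 kPa
  T = 347.0 K: ΣzᵢPᵢˢᵃᵗ = 220.64 kPa
  T = 347.4 K: ΣzᵢPᵢˢᵃᵗ = 224.59 kPa
Interpolating between 347.4 K and 347.8 K gives T ≈ 347.7 K.

T = 347.7 K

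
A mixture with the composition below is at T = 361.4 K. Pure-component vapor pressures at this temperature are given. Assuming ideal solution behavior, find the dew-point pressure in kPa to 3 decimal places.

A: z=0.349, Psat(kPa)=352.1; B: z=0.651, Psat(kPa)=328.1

Pdew = 336.095 kPa

At the dew point ψ → 1, so Σzᵢ/Kᵢ = 1 with Kᵢ = Pᵢˢᵃᵗ/P ⇒ 1/P = Σzᵢ/Pᵢˢᵃᵗ.
1/P = 0.349/352.1 + 0.651/328.1 = 0.002975 ⇒ P = 336.095 kPa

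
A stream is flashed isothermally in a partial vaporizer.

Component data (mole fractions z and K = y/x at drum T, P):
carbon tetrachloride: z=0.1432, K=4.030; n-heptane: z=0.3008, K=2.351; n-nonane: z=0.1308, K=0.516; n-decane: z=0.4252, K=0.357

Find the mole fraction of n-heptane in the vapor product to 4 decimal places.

Material balance + equilibrium reduce to Σ zᵢ(Kᵢ−1)/(1+ψ(Kᵢ−1)) = 0.
Check two-phase: ΣzᵢKᵢ = 1.5036 > 1 and Σzᵢ/Kᵢ = 1.6080 > 1, so g(0) = 0.5036 > 0 and g(1) = -0.6080 < 0.
Newton–Raphson from ψ = 0.42:
  ψ = 0.4200: g = -0.00382, g' = -0.8562 → ψ = 0.4155
Converged at ψ = 0.4155.
Compositions from xᵢ = zᵢ/(1+ψ(Kᵢ−1)), yᵢ = Kᵢxᵢ:
  carbon tetrachloride: x = 0.0634, y = 0.2555
  n-heptane: x = 0.1926, y = 0.4529
  n-nonane: x = 0.1637, y = 0.0845
  n-decane: x = 0.5802, y = 0.2071

y_n-heptane = 0.4529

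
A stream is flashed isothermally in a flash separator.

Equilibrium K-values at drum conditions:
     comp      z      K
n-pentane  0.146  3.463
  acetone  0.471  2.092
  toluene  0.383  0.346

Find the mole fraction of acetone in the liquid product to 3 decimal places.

Material balance + equilibrium reduce to Σ zᵢ(Kᵢ−1)/(1+V/F(Kᵢ−1)) = 0.
Feasibility: ΣzᵢKᵢ = 1.623, Σzᵢ/Kᵢ = 1.374 — both > 1, two phases present.
Newton iteration, V/F⁰ = 0.5:
  V/F = 0.500: g = 0.1216, g' = -0.775 → V/F = 0.657
  V/F = 0.657: g = -0.0024, g' = -0.823 → V/F = 0.654
Converged at V/F = 0.654.
Compositions from xᵢ = zᵢ/(1+V/F(Kᵢ−1)), yᵢ = Kᵢxᵢ:
  n-pentane: x = 0.056, y = 0.194
  acetone: x = 0.275, y = 0.575
  toluene: x = 0.669, y = 0.232

x_acetone = 0.275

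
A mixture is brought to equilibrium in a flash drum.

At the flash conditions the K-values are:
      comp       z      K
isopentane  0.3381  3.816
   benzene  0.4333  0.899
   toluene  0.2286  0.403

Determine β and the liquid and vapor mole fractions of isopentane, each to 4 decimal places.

Newton–Raphson from β = 0.33:
  β = 0.3300: g = 0.27827, g' = -0.8514 → β = 0.6568
  β = 0.6568: g = 0.06272, g' = -0.5557 → β = 0.7697
  β = 0.7697: g = 0.00063, g' = -0.5513 → β = 0.7708
Converged at β = 0.7708.
Compositions from xᵢ = zᵢ/(1+β(Kᵢ−1)), yᵢ = Kᵢxᵢ:
  isopentane: x = 0.1066, y = 0.4069
  benzene: x = 0.4699, y = 0.4224
  toluene: x = 0.4235, y = 0.1707

β = 0.7708, x_isopentane = 0.1066, y_isopentane = 0.4069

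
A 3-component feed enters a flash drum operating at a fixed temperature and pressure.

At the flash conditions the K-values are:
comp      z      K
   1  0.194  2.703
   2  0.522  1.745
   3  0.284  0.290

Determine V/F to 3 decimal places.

Newton–Raphson from V/F = 0.36:
  V/F = 0.360: g = 0.2406, g' = -0.655 → V/F = 0.727
  V/F = 0.727: g = -0.0173, g' = -0.846 → V/F = 0.707
Converged at V/F = 0.707.

V/F = 0.707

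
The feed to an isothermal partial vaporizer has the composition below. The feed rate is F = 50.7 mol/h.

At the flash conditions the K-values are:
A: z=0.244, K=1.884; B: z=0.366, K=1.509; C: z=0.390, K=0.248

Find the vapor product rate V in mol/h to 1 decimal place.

V = 10.8 mol/h

Newton–Raphson from ψ = 0.31:
  ψ = 0.310: g = -0.0522, g' = -0.563 → ψ = 0.217
  ψ = 0.217: g = -0.0019, g' = -0.526 → ψ = 0.214
Converged at ψ = 0.214.
Then V = ψ·F = 0.2137·50.7 = 10.8 mol/h and L = F − V = 39.9 mol/h.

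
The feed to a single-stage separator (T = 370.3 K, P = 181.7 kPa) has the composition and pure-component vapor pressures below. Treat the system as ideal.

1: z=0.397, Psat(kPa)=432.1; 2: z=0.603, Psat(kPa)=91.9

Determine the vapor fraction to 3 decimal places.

ψ = 0.366

Raoult's law: Kᵢ = Pᵢˢᵃᵗ/P = Pᵢˢᵃᵗ/181.7.
  K_1 = 432.1/181.7 = 2.37810, K_2 = 91.9/181.7 = 0.50578
Binary case is linear: z₁(K₁−1)(1+ψ(K₂−1)) + z₂(K₂−1)(1+ψ(K₁−1)) = 0
⇒ ψ = [z₁(K₁−1)+z₂(K₂−1)] / [−(K₁−1)(K₂−1)] = 0.2491/0.6811 = 0.366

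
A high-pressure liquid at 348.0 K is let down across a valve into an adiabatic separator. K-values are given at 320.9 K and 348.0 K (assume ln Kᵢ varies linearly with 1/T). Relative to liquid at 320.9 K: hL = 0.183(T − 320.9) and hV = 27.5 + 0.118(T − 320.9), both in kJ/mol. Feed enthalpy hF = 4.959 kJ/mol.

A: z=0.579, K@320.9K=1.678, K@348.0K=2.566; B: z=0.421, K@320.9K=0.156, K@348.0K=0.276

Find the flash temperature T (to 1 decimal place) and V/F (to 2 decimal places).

T = 324.5 K, V/F = 0.16

Adiabatic flash: solve Rachford–Rice at each trial T, then check hF = ψ·hV(T) + (1−ψ)·hL(T).
  T = 320.9 K: K = (1.678, 0.156), RR gives ψ = 0.065, H_out = 1.790 kJ/mol
  T = 348.0 K: K = (2.566, 0.276), RR gives ψ = 0.531, H_out = 18.624 kJ/mol
  T = 334.4 K: K = (2.091, 0.210), RR gives ψ = 0.347, H_out = 11.705 kJ/mol
  T = 327.6 K: K = (1.876, 0.181), RR gives ψ = 0.227, H_out = 7.358 kJ/mol
  T = 324.2 K: K = (1.774, 0.168), RR gives ψ = 0.152, H_out = 4.749 kJ/mol
  T = 325.9 K: K = (1.824, 0.175), RR gives ψ = 0.191, H_out = 6.100 kJ/mol
Linear interpolation between T = 324.2 (H_out = 4.749) and T = 325.9 (H_out = 6.100) on hF = 4.959 gives T ≈ 324.5 K, at which ψ = 0.16.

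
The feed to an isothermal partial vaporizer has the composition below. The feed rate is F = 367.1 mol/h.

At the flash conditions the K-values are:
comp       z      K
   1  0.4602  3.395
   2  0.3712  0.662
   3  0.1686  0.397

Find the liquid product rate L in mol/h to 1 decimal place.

L = 67.7 mol/h

Material balance + equilibrium reduce to Σ zᵢ(Kᵢ−1)/(1+V/F(Kᵢ−1)) = 0.
Check two-phase: ΣzᵢKᵢ = 1.8750 > 1 and Σzᵢ/Kᵢ = 1.1210 > 1, so g(0) = 0.8750 > 0 and g(1) = -0.1210 < 0.
Newton–Raphson from V/F = 0.43:
  V/F = 0.4300: g = 0.25893, g' = -0.8105 → V/F = 0.7495
  V/F = 0.7495: g = 0.04080, g' = -0.6181 → V/F = 0.8155
Converged at V/F = 0.8155.
Then V = V/F·F = 0.8155·367.1 = 299.4 mol/h and L = F − V = 67.7 mol/h.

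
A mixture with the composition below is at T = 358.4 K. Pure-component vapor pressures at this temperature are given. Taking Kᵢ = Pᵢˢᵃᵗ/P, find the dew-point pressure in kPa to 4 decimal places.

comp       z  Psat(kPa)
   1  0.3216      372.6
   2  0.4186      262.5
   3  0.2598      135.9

Pdew = 228.8596 kPa

At the dew point ψ → 1, so Σzᵢ/Kᵢ = 1 with Kᵢ = Pᵢˢᵃᵗ/P ⇒ 1/P = Σzᵢ/Pᵢˢᵃᵗ.
1/P = 0.3216/372.6 + 0.4186/262.5 + 0.2598/135.9 = 0.0043695 ⇒ P = 228.8596 kPa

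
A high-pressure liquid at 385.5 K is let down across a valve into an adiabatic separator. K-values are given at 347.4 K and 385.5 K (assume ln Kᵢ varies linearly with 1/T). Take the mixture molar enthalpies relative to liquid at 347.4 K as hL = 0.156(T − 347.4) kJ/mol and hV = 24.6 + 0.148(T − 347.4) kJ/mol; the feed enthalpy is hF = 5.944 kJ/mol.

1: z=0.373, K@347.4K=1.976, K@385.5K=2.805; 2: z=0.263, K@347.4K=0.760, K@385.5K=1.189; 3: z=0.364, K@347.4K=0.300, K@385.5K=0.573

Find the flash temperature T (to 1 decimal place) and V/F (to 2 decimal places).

T = 353.0 K, V/F = 0.21

Adiabatic flash: solve Rachford–Rice at each trial T, then check hF = ψ·hV(T) + (1−ψ)·hL(T).
  T = 347.4 K: K = (1.976, 0.760, 0.300), RR gives ψ = 0.087, H_out = 2.129 kJ/mol
  T = 385.5 K: K = (2.805, 1.189, 0.573), RR gives ψ = 1.000, H_out = 30.239 kJ/mol
  T = 366.4 K: K = (2.375, 0.961, 0.421), RR gives ψ = 0.494, H_out = 15.041 kJ/mol
  T = 356.9 K: K = (2.172, 0.857, 0.357), RR gives ψ = 0.289, H_out = 8.565 kJ/mol
  T = 352.1 K: K = (2.072, 0.807, 0.327), RR gives ψ = 0.188, H_out = 5.346 kJ/mol
  T = 354.5 K: K = (2.121, 0.832, 0.342), RR gives ψ = 0.238, H_out = 6.959 kJ/mol
Linear interpolation between T = 352.1 (H_out = 5.346) and T = 354.5 (H_out = 6.959) on hF = 5.944 gives T ≈ 353.0 K, at which ψ = 0.21.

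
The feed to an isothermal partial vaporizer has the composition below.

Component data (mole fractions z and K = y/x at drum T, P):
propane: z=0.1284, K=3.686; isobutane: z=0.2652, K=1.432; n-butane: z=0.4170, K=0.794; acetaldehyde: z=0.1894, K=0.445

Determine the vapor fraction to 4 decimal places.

Rachford–Rice: g(ψ) = Σ zᵢ(Kᵢ−1)/(1+ψ(Kᵢ−1)) = 0.
Feasibility: ΣzᵢKᵢ = 1.2684, Σzᵢ/Kᵢ = 1.1708 — both > 1, two phases present.
Newton iteration, ψ⁰ = 0.5:
  ψ = 0.5000: g = 0.00016, g' = -0.3360 → ψ = 0.5005
Converged at ψ = 0.5005.

ψ = 0.5005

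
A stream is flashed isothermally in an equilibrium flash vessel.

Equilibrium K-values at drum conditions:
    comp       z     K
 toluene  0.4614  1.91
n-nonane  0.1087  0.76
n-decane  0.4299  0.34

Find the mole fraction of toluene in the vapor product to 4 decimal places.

y_toluene = 0.7446

Material balance + equilibrium reduce to Σ zᵢ(Kᵢ−1)/(1+ψ(Kᵢ−1)) = 0.
Feasibility: ΣzᵢKᵢ = 1.1101, Σzᵢ/Kᵢ = 1.6490 — both > 1, two phases present.
Iterate (Newton) starting at ψ = 0.5:
  ψ = 0.5000: g = -0.16456, g' = -0.6057 → ψ = 0.2283
  ψ = 0.2283: g = -0.01404, g' = -0.5286 → ψ = 0.2018
Converged at ψ = 0.2018.
Compositions from xᵢ = zᵢ/(1+ψ(Kᵢ−1)), yᵢ = Kᵢxᵢ:
  toluene: x = 0.3898, y = 0.7446
  n-nonane: x = 0.1142, y = 0.0868
  n-decane: x = 0.4959, y = 0.1686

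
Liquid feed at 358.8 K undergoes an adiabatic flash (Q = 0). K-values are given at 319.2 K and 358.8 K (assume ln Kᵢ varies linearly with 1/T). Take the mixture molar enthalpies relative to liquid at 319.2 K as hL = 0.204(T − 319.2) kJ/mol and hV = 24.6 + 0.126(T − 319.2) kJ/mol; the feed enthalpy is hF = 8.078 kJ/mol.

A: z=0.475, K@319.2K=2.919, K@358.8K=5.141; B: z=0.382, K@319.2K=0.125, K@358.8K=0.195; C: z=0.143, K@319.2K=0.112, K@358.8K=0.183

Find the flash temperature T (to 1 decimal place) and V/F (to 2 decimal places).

Adiabatic flash: solve Rachford–Rice at each trial T, then check hF = ψ·hV(T) + (1−ψ)·hL(T).
  T = 319.2 K: K = (2.919, 0.125, 0.112), RR gives ψ = 0.267, H_out = 6.570 kJ/mol
  T = 358.8 K: K = (5.141, 0.195, 0.183), RR gives ψ = 0.461, H_out = 17.992 kJ/mol
  T = 339.0 K: K = (3.938, 0.158, 0.145), RR gives ψ = 0.383, H_out = 12.874 kJ/mol
  T = 329.1 K: K = (3.406, 0.141, 0.128), RR gives ψ = 0.333, H_out = 9.943 kJ/mol
  T = 324.1 K: K = (3.154, 0.133, 0.120), RR gives ψ = 0.302, H_out = 8.309 kJ/mol
  T = 321.6 K: K = (3.033, 0.129, 0.116), RR gives ψ = 0.285, H_out = 7.441 kJ/mol
  T = 322.9 K: K = (3.096, 0.131, 0.118), RR gives ψ = 0.294, H_out = 7.897 kJ/mol
Linear interpolation between T = 322.9 (H_out = 7.897) and T = 324.1 (H_out = 8.309) on hF = 8.078 gives T ≈ 323.4 K, at which ψ = 0.30.

T = 323.4 K, V/F = 0.30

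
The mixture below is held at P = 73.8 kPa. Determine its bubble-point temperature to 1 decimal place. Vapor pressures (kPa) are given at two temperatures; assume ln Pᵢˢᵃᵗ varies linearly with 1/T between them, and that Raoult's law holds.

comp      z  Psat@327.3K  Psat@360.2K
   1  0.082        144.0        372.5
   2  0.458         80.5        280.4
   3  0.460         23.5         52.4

T = 333.2 K

Bubble-point temperature: ΣzᵢPᵢˢᵃᵗ(T) = P. Interpolate ln Pᵢˢᵃᵗ = aᵢ + bᵢ/T.
  T = 327.3 K: ΣzᵢPᵢˢᵃᵗ = 59.49 kPa
  T = 360.2 K: ΣzᵢPᵢˢᵃᵗ = 183.07 kPa
  T = 343.8 K: ΣzᵢPᵢˢᵃᵗ = 106.96 kPa
  T = 335.6 K: ΣzᵢPᵢˢᵃᵗ = 80.40 kPa
  T = 331.5 K: ΣzᵢPᵢˢᵃᵗ = 69.39 kPa
  T = 333.6 K: ΣzᵢPᵢˢᵃᵗ = 74.85 kPa
Interpolating between 331.5 K and 333.6 K gives T ≈ 333.2 K.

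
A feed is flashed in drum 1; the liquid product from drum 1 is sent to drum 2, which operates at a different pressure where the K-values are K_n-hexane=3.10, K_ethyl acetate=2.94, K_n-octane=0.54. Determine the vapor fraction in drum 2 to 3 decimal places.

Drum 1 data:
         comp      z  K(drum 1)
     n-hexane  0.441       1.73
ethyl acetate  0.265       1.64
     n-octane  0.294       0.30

Drum 1:
Rachford–Rice: g(ψ₁) = Σ zᵢ(Kᵢ−1)/(1+ψ₁(Kᵢ−1)) = 0.
g(0) = ΣzᵢKᵢ − 1 = 0.286 and g(1) = 1 − Σzᵢ/Kᵢ = -0.396, so a root lies in (0, 1).
Newton–Raphson from ψ₁ = 0.5:
  ψ₁ = 0.500: g = 0.0477, g' = -0.529 → ψ₁ = 0.590
  ψ₁ = 0.590: g = -0.0025, g' = -0.590 → ψ₁ = 0.586
Converged at ψ₁ = 0.586.
Drum-1 compositions:
  n-hexane: x = 0.309, y = 0.534
  ethyl acetate: x = 0.193, y = 0.316
  n-octane: x = 0.498, y = 0.150
Drum-2 feed = drum-1 liquid: z₂ = (0.3089, 0.1927, 0.4984).
Drum 2:
Rachford–Rice: g(ψ₂) = Σ zᵢ(Kᵢ−1)/(1+ψ₂(Kᵢ−1)) = 0.
Feasibility: ΣzᵢKᵢ = 1.793, Σzᵢ/Kᵢ = 1.088 — both > 1, two phases present.
Newton iteration, ψ₂⁰ = 0.5:
  ψ₂ = 0.500: g = 0.2085, g' = -0.689 → ψ₂ = 0.803
  ψ₂ = 0.803: g = 0.0243, g' = -0.565 → ψ₂ = 0.846
Converged at ψ₂ = 0.846.
  n-hexane: x = 0.111, y = 0.345
  ethyl acetate: x = 0.073, y = 0.215
  n-octane: x = 0.816, y = 0.441

V/F (drum 2) = 0.846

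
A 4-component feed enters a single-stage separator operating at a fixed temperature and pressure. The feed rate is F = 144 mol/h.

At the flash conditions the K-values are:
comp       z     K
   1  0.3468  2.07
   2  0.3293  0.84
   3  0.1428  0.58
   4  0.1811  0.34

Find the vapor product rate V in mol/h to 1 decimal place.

V = 46.1 mol/h

Rachford–Rice: g(β) = Σ zᵢ(Kᵢ−1)/(1+β(Kᵢ−1)) = 0.
Feasibility: ΣzᵢKᵢ = 1.1389, Σzᵢ/Kᵢ = 1.3384 — both > 1, two phases present.
Iterate (Newton) starting at β = 0.64:
  β = 0.6400: g = -0.12741, g' = -0.4339 → β = 0.3464
  β = 0.3464: g = -0.01018, g' = -0.3879 → β = 0.3201
  β = 0.3201: g = 0.00003, g' = -0.3901 → β = 0.3202
Converged at β = 0.3202.
Then V = β·F = 0.3202·144 = 46.1 mol/h and L = F − V = 97.9 mol/h.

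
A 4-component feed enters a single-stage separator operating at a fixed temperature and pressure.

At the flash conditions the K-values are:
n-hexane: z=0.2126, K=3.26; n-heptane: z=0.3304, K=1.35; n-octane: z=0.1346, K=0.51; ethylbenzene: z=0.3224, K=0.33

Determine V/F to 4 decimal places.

V/F = 0.3644

Rachford–Rice: g(V/F) = Σ zᵢ(Kᵢ−1)/(1+V/F(Kᵢ−1)) = 0.
Check two-phase: ΣzᵢKᵢ = 1.3142 > 1 and Σzᵢ/Kᵢ = 1.5508 > 1, so g(0) = 0.3142 > 0 and g(1) = -0.5508 < 0.
Newton–Raphson from V/F = 0.5:
  V/F = 0.5000: g = -0.08819, g' = -0.6526 → V/F = 0.3649
  V/F = 0.3649: g = -0.00034, g' = -0.6594 → V/F = 0.3644
Converged at V/F = 0.3644.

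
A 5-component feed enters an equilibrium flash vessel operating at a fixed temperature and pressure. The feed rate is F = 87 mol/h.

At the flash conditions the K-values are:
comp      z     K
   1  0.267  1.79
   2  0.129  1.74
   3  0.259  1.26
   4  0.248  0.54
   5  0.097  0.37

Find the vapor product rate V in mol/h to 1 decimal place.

Newton iteration, V/F⁰ = 0.5:
  V/F = 0.500: g = 0.0431, g' = -0.308 → V/F = 0.640
  V/F = 0.640: g = -0.0015, g' = -0.332 → V/F = 0.636
Converged at V/F = 0.636.
Then V = V/F·F = 0.6356·87 = 55.3 mol/h and L = F − V = 31.7 mol/h.

V = 55.3 mol/h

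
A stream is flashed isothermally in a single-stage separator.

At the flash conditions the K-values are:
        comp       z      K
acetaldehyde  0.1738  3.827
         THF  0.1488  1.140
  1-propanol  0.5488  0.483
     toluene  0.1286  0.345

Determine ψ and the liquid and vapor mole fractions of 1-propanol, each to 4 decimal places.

Rachford–Rice: g(ψ) = Σ zᵢ(Kᵢ−1)/(1+ψ(Kᵢ−1)) = 0.
g(0) = ΣzᵢKᵢ − 1 = 0.1442 and g(1) = 1 − Σzᵢ/Kᵢ = -0.6849, so a root lies in (0, 1).
Newton–Raphson from ψ = 0.47:
  ψ = 0.4700: g = -0.26596, g' = -0.6298 → ψ = 0.0477
  ψ = 0.0477: g = 0.07575, g' = -1.2942 → ψ = 0.1063
  ψ = 0.1063: g = 0.00760, g' = -1.0522 → ψ = 0.1135
  ψ = 0.1135: g = 0.00008, g' = -1.0289 → ψ = 0.1136
Converged at ψ = 0.1136.
Compositions from xᵢ = zᵢ/(1+ψ(Kᵢ−1)), yᵢ = Kᵢxᵢ:
  acetaldehyde: x = 0.1316, y = 0.5035
  THF: x = 0.1465, y = 0.1670
  1-propanol: x = 0.5830, y = 0.2816
  toluene: x = 0.1389, y = 0.0479

ψ = 0.1136, x_1-propanol = 0.5830, y_1-propanol = 0.2816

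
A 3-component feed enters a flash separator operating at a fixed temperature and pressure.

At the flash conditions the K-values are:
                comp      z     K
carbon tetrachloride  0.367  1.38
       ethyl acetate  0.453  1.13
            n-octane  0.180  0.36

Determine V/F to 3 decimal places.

Iterate (Newton) starting at V/F = 0.5:
  V/F = 0.500: g = 0.0031, g' = -0.204 → V/F = 0.515
Converged at V/F = 0.515.

V/F = 0.515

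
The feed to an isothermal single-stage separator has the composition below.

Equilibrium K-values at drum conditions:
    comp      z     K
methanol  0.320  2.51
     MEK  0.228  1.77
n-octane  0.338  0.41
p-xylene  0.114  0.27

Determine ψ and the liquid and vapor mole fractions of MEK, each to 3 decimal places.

Let ψ = V/F and solve Σ zᵢ(Kᵢ−1)/(1+ψ(Kᵢ−1)) = 0.
g(0) = ΣzᵢKᵢ − 1 = 0.376 and g(1) = 1 − Σzᵢ/Kᵢ = -0.503, so a root lies in (0, 1).
Newton iteration, ψ⁰ = 0.6:
  ψ = 0.600: g = -0.0832, g' = -0.738 → ψ = 0.487
  ψ = 0.487: g = -0.0031, g' = -0.692 → ψ = 0.483
Converged at ψ = 0.483.
Compositions from xᵢ = zᵢ/(1+ψ(Kᵢ−1)), yᵢ = Kᵢxᵢ:
  methanol: x = 0.185, y = 0.464
  MEK: x = 0.166, y = 0.294
  n-octane: x = 0.473, y = 0.194
  p-xylene: x = 0.176, y = 0.048

ψ = 0.483, x_MEK = 0.166, y_MEK = 0.294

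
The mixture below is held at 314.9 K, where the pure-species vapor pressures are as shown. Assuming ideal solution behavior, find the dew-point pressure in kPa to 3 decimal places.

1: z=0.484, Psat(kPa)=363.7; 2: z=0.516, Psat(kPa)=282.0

At the dew point ψ → 1, so Σzᵢ/Kᵢ = 1 with Kᵢ = Pᵢˢᵃᵗ/P ⇒ 1/P = Σzᵢ/Pᵢˢᵃᵗ.
1/P = 0.484/363.7 + 0.516/282.0 = 0.003161 ⇒ P = 316.400 kPa

Pdew = 316.400 kPa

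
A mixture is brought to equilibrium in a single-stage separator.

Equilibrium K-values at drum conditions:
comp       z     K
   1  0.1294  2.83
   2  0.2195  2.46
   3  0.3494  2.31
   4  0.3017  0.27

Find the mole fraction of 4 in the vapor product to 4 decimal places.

Let ψ = V/F and solve Σ zᵢ(Kᵢ−1)/(1+ψ(Kᵢ−1)) = 0.
g(0) = ΣzᵢKᵢ − 1 = 0.7947 and g(1) = 1 − Σzᵢ/Kᵢ = -0.4036, so a root lies in (0, 1).
Iterate (Newton) starting at ψ = 0.5:
  ψ = 0.5000: g = 0.23863, g' = -0.8921 → ψ = 0.7675
  ψ = 0.7675: g = -0.02299, g' = -1.1595 → ψ = 0.7477
  ψ = 0.7477: g = -0.00044, g' = -1.1165 → ψ = 0.7473
Converged at ψ = 0.7473.
Compositions from xᵢ = zᵢ/(1+ψ(Kᵢ−1)), yᵢ = Kᵢxᵢ:
  1: x = 0.0547, y = 0.1547
  2: x = 0.1050, y = 0.2582
  3: x = 0.1766, y = 0.4079
  4: x = 0.6638, y = 0.1792

y_4 = 0.1792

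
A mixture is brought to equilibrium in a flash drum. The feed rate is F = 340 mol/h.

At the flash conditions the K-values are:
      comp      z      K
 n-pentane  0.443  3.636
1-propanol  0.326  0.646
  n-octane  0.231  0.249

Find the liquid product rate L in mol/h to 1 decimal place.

Newton iteration, ψ⁰ = 0.62:
  ψ = 0.620: g = -0.0292, g' = -0.967 → ψ = 0.590
Converged at ψ = 0.590.
Then V = ψ·F = 0.5896·340 = 200.5 mol/h and L = F − V = 139.5 mol/h.

L = 139.5 mol/h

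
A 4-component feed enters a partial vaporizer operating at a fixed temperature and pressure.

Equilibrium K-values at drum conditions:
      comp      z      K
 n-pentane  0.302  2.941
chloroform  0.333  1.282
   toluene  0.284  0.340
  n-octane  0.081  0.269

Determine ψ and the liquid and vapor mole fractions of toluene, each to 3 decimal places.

Material balance + equilibrium reduce to Σ zᵢ(Kᵢ−1)/(1+ψ(Kᵢ−1)) = 0.
g(0) = ΣzᵢKᵢ − 1 = 0.433 and g(1) = 1 − Σzᵢ/Kᵢ = -0.499, so a root lies in (0, 1).
Newton–Raphson from ψ = 0.5:
  ψ = 0.500: g = 0.0067, g' = -0.696 → ψ = 0.510
Converged at ψ = 0.510.
Compositions from xᵢ = zᵢ/(1+ψ(Kᵢ−1)), yᵢ = Kᵢxᵢ:
  n-pentane: x = 0.152, y = 0.447
  chloroform: x = 0.291, y = 0.373
  toluene: x = 0.428, y = 0.145
  n-octane: x = 0.129, y = 0.035

ψ = 0.510, x_toluene = 0.428, y_toluene = 0.145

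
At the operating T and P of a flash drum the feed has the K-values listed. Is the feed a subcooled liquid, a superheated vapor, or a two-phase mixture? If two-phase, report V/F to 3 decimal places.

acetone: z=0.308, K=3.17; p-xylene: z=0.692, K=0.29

two-phase, V/F = 0.115

ΣzᵢKᵢ = 1.177; Σzᵢ/Kᵢ = 2.483.
Both exceed 1, so a two-phase solution exists.
Material balance + equilibrium reduce to Σ zᵢ(Kᵢ−1)/(1+ψ(Kᵢ−1)) = 0.
Newton iteration, ψ⁰ = 0.5:
  ψ = 0.500: g = -0.4412, g' = -1.172 → ψ = 0.124
  ψ = 0.124: g = -0.0116, g' = -1.321 → ψ = 0.115
Converged at ψ = 0.115.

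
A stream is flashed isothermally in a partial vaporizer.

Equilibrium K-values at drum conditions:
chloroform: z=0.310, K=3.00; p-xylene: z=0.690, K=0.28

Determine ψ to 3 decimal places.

ψ = 0.086

Let ψ = V/F and solve Σ zᵢ(Kᵢ−1)/(1+ψ(Kᵢ−1)) = 0.
Feasibility: ΣzᵢKᵢ = 1.123, Σzᵢ/Kᵢ = 2.568 — both > 1, two phases present.
Binary case is linear: z₁(K₁−1)(1+ψ(K₂−1)) + z₂(K₂−1)(1+ψ(K₁−1)) = 0
⇒ ψ = [z₁(K₁−1)+z₂(K₂−1)] / [−(K₁−1)(K₂−1)] = 0.1232/1.4400 = 0.086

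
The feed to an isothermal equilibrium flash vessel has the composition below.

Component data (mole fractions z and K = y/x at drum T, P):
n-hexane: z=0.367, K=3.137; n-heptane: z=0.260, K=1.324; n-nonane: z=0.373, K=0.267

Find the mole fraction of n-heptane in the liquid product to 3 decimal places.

x_n-heptane = 0.222

Material balance + equilibrium reduce to Σ zᵢ(Kᵢ−1)/(1+β(Kᵢ−1)) = 0.
Check two-phase: ΣzᵢKᵢ = 1.595 > 1 and Σzᵢ/Kᵢ = 1.710 > 1, so g(0) = 0.595 > 0 and g(1) = -0.710 < 0.
Newton–Raphson from β = 0.44:
  β = 0.440: g = 0.0744, g' = -0.903 → β = 0.522
Converged at β = 0.522.
Compositions from xᵢ = zᵢ/(1+β(Kᵢ−1)), yᵢ = Kᵢxᵢ:
  n-hexane: x = 0.173, y = 0.544
  n-heptane: x = 0.222, y = 0.294
  n-nonane: x = 0.604, y = 0.161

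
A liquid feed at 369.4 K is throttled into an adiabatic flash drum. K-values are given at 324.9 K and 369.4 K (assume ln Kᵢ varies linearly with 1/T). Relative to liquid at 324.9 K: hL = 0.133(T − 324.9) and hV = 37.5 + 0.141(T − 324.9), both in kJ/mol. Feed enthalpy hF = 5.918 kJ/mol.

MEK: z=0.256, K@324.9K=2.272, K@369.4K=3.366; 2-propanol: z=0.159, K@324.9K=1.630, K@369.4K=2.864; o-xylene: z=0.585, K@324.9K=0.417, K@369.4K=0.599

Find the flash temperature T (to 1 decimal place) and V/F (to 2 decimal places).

Adiabatic flash: solve Rachford–Rice at each trial T, then check hF = ψ·hV(T) + (1−ψ)·hL(T).
  T = 324.9 K: K = (2.272, 1.630, 0.417), RR gives ψ = 0.135, H_out = 5.065 kJ/mol
  T = 369.4 K: K = (3.366, 2.864, 0.599), RR gives ψ = 0.764, H_out = 34.824 kJ/mol
  T = 347.1 K: K = (2.799, 2.199, 0.505), RR gives ψ = 0.461, H_out = 20.305 kJ/mol
  T = 336.0 K: K = (2.531, 1.902, 0.461), RR gives ψ = 0.308, H_out = 13.061 kJ/mol
  T = 330.4 K: K = (2.399, 1.762, 0.438), RR gives ψ = 0.225, H_out = 9.163 kJ/mol
  T = 327.6 K: K = (2.334, 1.694, 0.427), RR gives ψ = 0.180, H_out = 7.116 kJ/mol
  T = 326.2 K: K = (2.302, 1.661, 0.422), RR gives ψ = 0.157, H_out = 6.063 kJ/mol
Linear interpolation between T = 324.9 (H_out = 5.065) and T = 326.2 (H_out = 6.063) on hF = 5.918 gives T ≈ 326.0 K, at which ψ = 0.15.

T = 326.0 K, V/F = 0.15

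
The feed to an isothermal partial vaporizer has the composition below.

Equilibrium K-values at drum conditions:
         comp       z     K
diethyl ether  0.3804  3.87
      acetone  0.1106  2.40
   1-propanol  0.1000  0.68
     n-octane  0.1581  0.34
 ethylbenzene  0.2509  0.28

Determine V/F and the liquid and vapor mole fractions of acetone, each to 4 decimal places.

V/F = 0.5585, x_acetone = 0.0621, y_acetone = 0.1490

Rachford–Rice: g(V/F) = Σ zᵢ(Kᵢ−1)/(1+V/F(Kᵢ−1)) = 0.
g(0) = ΣzᵢKᵢ − 1 = 0.9296 and g(1) = 1 − Σzᵢ/Kᵢ = -0.6525, so a root lies in (0, 1).
Newton–Raphson from V/F = 0.5:
  V/F = 0.5000: g = 0.06334, g' = -1.0889 → V/F = 0.5582
  V/F = 0.5582: g = 0.00032, g' = -1.0825 → V/F = 0.5585
Converged at V/F = 0.5585.
Compositions from xᵢ = zᵢ/(1+V/F(Kᵢ−1)), yᵢ = Kᵢxᵢ:
  diethyl ether: x = 0.1462, y = 0.5656
  acetone: x = 0.0621, y = 0.1490
  1-propanol: x = 0.1218, y = 0.0828
  n-octane: x = 0.2504, y = 0.0851
  ethylbenzene: x = 0.4196, y = 0.1175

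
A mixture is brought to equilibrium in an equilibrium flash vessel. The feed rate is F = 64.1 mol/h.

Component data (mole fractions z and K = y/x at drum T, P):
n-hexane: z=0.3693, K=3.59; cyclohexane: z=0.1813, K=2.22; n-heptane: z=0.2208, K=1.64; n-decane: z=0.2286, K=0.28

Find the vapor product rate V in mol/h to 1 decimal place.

Material balance + equilibrium reduce to Σ zᵢ(Kᵢ−1)/(1+β(Kᵢ−1)) = 0.
Check two-phase: ΣzᵢKᵢ = 2.1544 > 1 and Σzᵢ/Kᵢ = 1.1356 > 1, so g(0) = 1.1544 > 0 and g(1) = -0.1356 < 0.
Iterate (Newton) starting at β = 0.49:
  β = 0.4900: g = 0.41322, g' = -0.9222 → β = 0.9381
  β = 0.9381: g = -0.03678, g' = -1.4295 → β = 0.9124
  β = 0.9124: g = -0.00142, g' = -1.3222 → β = 0.9113
Converged at β = 0.9113.
Then V = β·F = 0.9113·64.1 = 58.4 mol/h and L = F − V = 5.7 mol/h.

V = 58.4 mol/h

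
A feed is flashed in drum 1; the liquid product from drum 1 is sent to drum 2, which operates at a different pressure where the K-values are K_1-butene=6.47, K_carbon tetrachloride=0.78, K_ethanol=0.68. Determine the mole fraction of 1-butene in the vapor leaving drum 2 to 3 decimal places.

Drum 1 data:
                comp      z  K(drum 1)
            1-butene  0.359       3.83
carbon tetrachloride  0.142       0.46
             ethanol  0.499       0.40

y_1-butene (drum 2) = 0.335

Drum 1:
Iterate (Newton) starting at ψ₁ = 0.5:
  ψ₁ = 0.500: g = -0.1121, g' = -0.937 → ψ₁ = 0.380
  ψ₁ = 0.380: g = 0.0048, g' = -1.034 → ψ₁ = 0.385
Converged at ψ₁ = 0.385.
Drum-1 compositions:
  1-butene: x = 0.172, y = 0.658
  carbon tetrachloride: x = 0.179, y = 0.082
  ethanol: x = 0.649, y = 0.260
Drum-2 feed = drum-1 liquid: z₂ = (0.1718, 0.1793, 0.6489).
Drum 2:
Rachford–Rice: g(ψ₂) = Σ zᵢ(Kᵢ−1)/(1+ψ₂(Kᵢ−1)) = 0.
g(0) = ΣzᵢKᵢ − 1 = 0.693 and g(1) = 1 − Σzᵢ/Kᵢ = -0.211, so a root lies in (0, 1).
Iterate (Newton) starting at ψ₂ = 0.5:
  ψ₂ = 0.500: g = -0.0399, g' = -0.474 → ψ₂ = 0.416
  ψ₂ = 0.416: g = 0.0041, g' = -0.579 → ψ₂ = 0.423
Converged at ψ₂ = 0.423.
  1-butene: x = 0.052, y = 0.335
  carbon tetrachloride: x = 0.198, y = 0.154
  ethanol: x = 0.750, y = 0.510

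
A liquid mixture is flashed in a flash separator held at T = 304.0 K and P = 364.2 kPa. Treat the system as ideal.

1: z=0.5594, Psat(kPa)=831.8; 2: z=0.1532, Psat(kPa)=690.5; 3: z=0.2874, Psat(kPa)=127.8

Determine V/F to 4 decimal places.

Raoult's law: Kᵢ = Pᵢˢᵃᵗ/P = Pᵢˢᵃᵗ/364.2.
  K_1 = 831.8/364.2 = 2.283910, K_2 = 690.5/364.2 = 1.895936, K_3 = 127.8/364.2 = 0.350906
Iterate (Newton) starting at V/F = 0.5:
  V/F = 0.5000: g = 0.25603, g' = -0.6661 → V/F = 0.8844
  V/F = 0.8844: g = -0.02504, g' = -0.9079 → V/F = 0.8568
  V/F = 0.8568: g = -0.00063, g' = -0.8631 → V/F = 0.8561
Converged at V/F = 0.8561.

V/F = 0.8561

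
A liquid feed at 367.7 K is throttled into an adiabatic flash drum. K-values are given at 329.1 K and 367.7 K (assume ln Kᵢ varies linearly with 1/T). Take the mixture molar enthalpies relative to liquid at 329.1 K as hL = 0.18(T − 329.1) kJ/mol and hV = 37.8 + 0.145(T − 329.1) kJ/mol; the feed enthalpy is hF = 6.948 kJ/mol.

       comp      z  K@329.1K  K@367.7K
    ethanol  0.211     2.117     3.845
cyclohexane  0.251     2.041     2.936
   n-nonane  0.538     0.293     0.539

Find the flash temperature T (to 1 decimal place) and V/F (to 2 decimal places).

T = 330.5 K, V/F = 0.18

Adiabatic flash: solve Rachford–Rice at each trial T, then check hF = ψ·hV(T) + (1−ψ)·hL(T).
  T = 329.1 K: K = (2.117, 2.041, 0.293), RR gives ψ = 0.153, H_out = 5.793 kJ/mol
  T = 367.7 K: K = (3.845, 2.936, 0.539), RR gives ψ = 0.768, H_out = 34.936 kJ/mol
  T = 348.4 K: K = (2.901, 2.473, 0.404), RR gives ψ = 0.451, H_out = 20.203 kJ/mol
  T = 338.8 K: K = (2.491, 2.254, 0.346), RR gives ψ = 0.311, H_out = 13.381 kJ/mol
  T = 334.0 K: K = (2.301, 2.147, 0.319), RR gives ψ = 0.236, H_out = 9.771 kJ/mol
  T = 331.6 K: K = (2.210, 2.095, 0.306), RR gives ψ = 0.197, H_out = 7.868 kJ/mol
  T = 330.4 K: K = (2.165, 2.069, 0.300), RR gives ψ = 0.176, H_out = 6.885 kJ/mol
Linear interpolation between T = 330.4 (H_out = 6.885) and T = 331.6 (H_out = 7.868) on hF = 6.948 gives T ≈ 330.5 K, at which ψ = 0.18.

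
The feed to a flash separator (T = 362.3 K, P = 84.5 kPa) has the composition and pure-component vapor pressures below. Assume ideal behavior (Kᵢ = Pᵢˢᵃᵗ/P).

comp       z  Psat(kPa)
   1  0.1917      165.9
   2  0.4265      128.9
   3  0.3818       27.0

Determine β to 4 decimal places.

β = 0.3218

Raoult's law: Kᵢ = Pᵢˢᵃᵗ/P = Pᵢˢᵃᵗ/84.5.
  K_1 = 165.9/84.5 = 1.963314, K_2 = 128.9/84.5 = 1.525444, K_3 = 27.0/84.5 = 0.319527
Let β = V/F and solve Σ zᵢ(Kᵢ−1)/(1+β(Kᵢ−1)) = 0.
g(0) = ΣzᵢKᵢ − 1 = 0.1490 and g(1) = 1 − Σzᵢ/Kᵢ = -0.5721, so a root lies in (0, 1).
Iterate (Newton) starting at β = 0.5:
  β = 0.5000: g = -0.09167, g' = -0.5610 → β = 0.3366
  β = 0.3366: g = -0.00712, g' = -0.4839 → β = 0.3219
  β = 0.3219: g = -0.00003, g' = -0.4797 → β = 0.3218
Converged at β = 0.3218.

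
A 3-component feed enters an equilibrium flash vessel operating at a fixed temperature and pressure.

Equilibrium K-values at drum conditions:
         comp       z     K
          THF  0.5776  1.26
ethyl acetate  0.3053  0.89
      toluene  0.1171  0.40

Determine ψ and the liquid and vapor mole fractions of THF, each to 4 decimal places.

ψ = 0.4747, x_THF = 0.5141, y_THF = 0.6478

Rachford–Rice: g(ψ) = Σ zᵢ(Kᵢ−1)/(1+ψ(Kᵢ−1)) = 0.
Feasibility: ΣzᵢKᵢ = 1.0463, Σzᵢ/Kᵢ = 1.0942 — both > 1, two phases present.
Newton iteration, ψ⁰ = 0.47:
  ψ = 0.4700: g = 0.00055, g' = -0.1169 → ψ = 0.4747
Converged at ψ = 0.4747.
Compositions from xᵢ = zᵢ/(1+ψ(Kᵢ−1)), yᵢ = Kᵢxᵢ:
  THF: x = 0.5141, y = 0.6478
  ethyl acetate: x = 0.3221, y = 0.2867
  toluene: x = 0.1637, y = 0.0655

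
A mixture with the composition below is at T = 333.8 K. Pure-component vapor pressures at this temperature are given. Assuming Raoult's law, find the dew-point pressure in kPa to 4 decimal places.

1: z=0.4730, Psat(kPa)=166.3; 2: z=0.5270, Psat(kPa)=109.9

Pdew = 130.8982 kPa

At the dew point ψ → 1, so Σzᵢ/Kᵢ = 1 with Kᵢ = Pᵢˢᵃᵗ/P ⇒ 1/P = Σzᵢ/Pᵢˢᵃᵗ.
1/P = 0.4730/166.3 + 0.5270/109.9 = 0.0076395 ⇒ P = 130.8982 kPa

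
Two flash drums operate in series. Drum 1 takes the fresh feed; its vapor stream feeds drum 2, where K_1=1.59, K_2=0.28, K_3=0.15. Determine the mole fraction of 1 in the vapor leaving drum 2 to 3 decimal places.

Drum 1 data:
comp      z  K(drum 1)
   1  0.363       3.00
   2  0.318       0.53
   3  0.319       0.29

y_1 (drum 2) = 0.901

Drum 1:
Iterate (Newton) starting at ψ₁ = 0.5:
  ψ₁ = 0.500: g = -0.1835, g' = -0.870 → ψ₁ = 0.289
  ψ₁ = 0.289: g = 0.0022, g' = -0.932 → ψ₁ = 0.291
Converged at ψ₁ = 0.291.
Drum-1 compositions:
  1: x = 0.229, y = 0.688
  2: x = 0.368, y = 0.195
  3: x = 0.402, y = 0.117
Drum-2 feed = drum-1 vapor: z₂ = (0.6881, 0.1953, 0.1166).
Drum 2:
Newton–Raphson from ψ₂ = 0.51:
  ψ₂ = 0.510: g = -0.0851, g' = -0.657 → ψ₂ = 0.380
  ψ₂ = 0.380: g = -0.0086, g' = -0.536 → ψ₂ = 0.364
Converged at ψ₂ = 0.364.
  1: x = 0.566, y = 0.901
  2: x = 0.265, y = 0.074
  3: x = 0.169, y = 0.025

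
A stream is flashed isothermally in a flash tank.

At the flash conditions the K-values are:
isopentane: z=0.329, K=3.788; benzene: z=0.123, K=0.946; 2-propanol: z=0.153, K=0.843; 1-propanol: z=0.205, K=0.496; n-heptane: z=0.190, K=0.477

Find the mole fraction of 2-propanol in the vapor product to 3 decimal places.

Material balance + equilibrium reduce to Σ zᵢ(Kᵢ−1)/(1+V/F(Kᵢ−1)) = 0.
g(0) = ΣzᵢKᵢ − 1 = 0.684 and g(1) = 1 − Σzᵢ/Kᵢ = -0.210, so a root lies in (0, 1).
Newton iteration, V/F⁰ = 0.5:
  V/F = 0.500: g = 0.0776, g' = -0.639 → V/F = 0.621
  V/F = 0.621: g = 0.0046, g' = -0.572 → V/F = 0.629
Converged at V/F = 0.629.
Compositions from xᵢ = zᵢ/(1+V/F(Kᵢ−1)), yᵢ = Kᵢxᵢ:
  isopentane: x = 0.119, y = 0.452
  benzene: x = 0.127, y = 0.120
  2-propanol: x = 0.170, y = 0.143
  1-propanol: x = 0.300, y = 0.149
  n-heptane: x = 0.283, y = 0.135

y_2-propanol = 0.143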